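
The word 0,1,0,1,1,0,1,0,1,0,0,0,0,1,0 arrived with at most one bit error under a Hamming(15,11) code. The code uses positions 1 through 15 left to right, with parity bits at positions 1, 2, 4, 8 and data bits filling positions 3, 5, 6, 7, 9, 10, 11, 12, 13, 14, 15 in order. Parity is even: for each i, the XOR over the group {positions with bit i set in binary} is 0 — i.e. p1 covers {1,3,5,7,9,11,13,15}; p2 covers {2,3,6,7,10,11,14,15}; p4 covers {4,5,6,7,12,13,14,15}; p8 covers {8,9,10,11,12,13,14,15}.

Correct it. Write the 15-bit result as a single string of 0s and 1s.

s1 (pos 1,3,5,7,9,11,13,15): 0⊕0⊕1⊕1⊕1⊕0⊕0⊕0 = 1
s2 (pos 2,3,6,7,10,11,14,15): 1⊕0⊕0⊕1⊕0⊕0⊕1⊕0 = 1
s4 (pos 4,5,6,7,12,13,14,15): 1⊕1⊕0⊕1⊕0⊕0⊕1⊕0 = 0
s8 (pos 8,9,10,11,12,13,14,15): 0⊕1⊕0⊕0⊕0⊕0⊕1⊕0 = 0
Syndrome s8…s1 = 0011 → error at position 3.
Flip position 3: 010110101000010 → 011110101000010

011110101000010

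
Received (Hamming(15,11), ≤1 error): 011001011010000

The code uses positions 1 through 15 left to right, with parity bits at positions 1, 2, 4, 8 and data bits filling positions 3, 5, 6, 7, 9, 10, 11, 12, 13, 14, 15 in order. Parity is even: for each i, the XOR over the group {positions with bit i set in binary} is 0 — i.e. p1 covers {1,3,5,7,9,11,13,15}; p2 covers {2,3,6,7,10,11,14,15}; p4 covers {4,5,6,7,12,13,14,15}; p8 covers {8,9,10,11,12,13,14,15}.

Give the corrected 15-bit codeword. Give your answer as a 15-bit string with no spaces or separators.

011001011010100

s1 (pos 1,3,5,7,9,11,13,15): 0⊕1⊕0⊕0⊕1⊕1⊕0⊕0 = 1
s2 (pos 2,3,6,7,10,11,14,15): 1⊕1⊕1⊕0⊕0⊕1⊕0⊕0 = 0
s4 (pos 4,5,6,7,12,13,14,15): 0⊕0⊕1⊕0⊕0⊕0⊕0⊕0 = 1
s8 (pos 8,9,10,11,12,13,14,15): 1⊕1⊕0⊕1⊕0⊕0⊕0⊕0 = 1
Syndrome s8…s1 = 1101 → error at position 13.
Flip position 13: 011001011010000 → 011001011010100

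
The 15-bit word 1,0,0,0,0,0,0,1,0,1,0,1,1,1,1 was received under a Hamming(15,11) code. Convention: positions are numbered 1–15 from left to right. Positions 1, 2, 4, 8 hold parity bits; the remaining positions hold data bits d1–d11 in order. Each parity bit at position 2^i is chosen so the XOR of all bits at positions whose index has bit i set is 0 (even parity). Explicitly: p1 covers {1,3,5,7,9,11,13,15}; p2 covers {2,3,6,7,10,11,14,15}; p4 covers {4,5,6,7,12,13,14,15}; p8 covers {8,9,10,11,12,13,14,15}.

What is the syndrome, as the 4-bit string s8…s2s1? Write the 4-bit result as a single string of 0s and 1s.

0011

s1 (pos 1,3,5,7,9,11,13,15): 1⊕0⊕0⊕0⊕0⊕0⊕1⊕1 = 1
s2 (pos 2,3,6,7,10,11,14,15): 0⊕0⊕0⊕0⊕1⊕0⊕1⊕1 = 1
s4 (pos 4,5,6,7,12,13,14,15): 0⊕0⊕0⊕0⊕1⊕1⊕1⊕1 = 0
s8 (pos 8,9,10,11,12,13,14,15): 1⊕0⊕1⊕0⊕1⊕1⊕1⊕1 = 0
Syndrome s8…s1 = 0011 → error at position 3.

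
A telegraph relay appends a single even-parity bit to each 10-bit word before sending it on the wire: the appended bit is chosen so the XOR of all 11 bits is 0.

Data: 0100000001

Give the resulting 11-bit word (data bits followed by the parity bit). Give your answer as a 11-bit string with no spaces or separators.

XOR of the 10 data bits: 0⊕1⊕0⊕0⊕0⊕0⊕0⊕0⊕0⊕1 = 0
Parity bit = 0 (so all 11 bits XOR to 0).

01000000010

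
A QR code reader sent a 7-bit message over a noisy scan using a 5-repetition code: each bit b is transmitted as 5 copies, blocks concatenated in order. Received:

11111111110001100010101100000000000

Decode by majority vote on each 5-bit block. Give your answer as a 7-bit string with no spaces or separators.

Block 1 (11111): 5 ones → 1
Block 2 (11111): 5 ones → 1
Block 3 (00011): 2 ones → 0
Block 4 (00010): 1 one → 0
Block 5 (10110): 3 ones → 1
Block 6 (00000): 0 ones → 0
Block 7 (00000): 0 ones → 0

1100100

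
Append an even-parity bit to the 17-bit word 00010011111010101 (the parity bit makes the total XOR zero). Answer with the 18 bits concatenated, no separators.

000100111110101011

XOR of the 17 data bits: 0⊕0⊕0⊕1⊕0⊕0⊕1⊕1⊕1⊕1⊕1⊕0⊕1⊕0⊕1⊕0⊕1 = 1
Parity bit = 1 (so all 18 bits XOR to 0).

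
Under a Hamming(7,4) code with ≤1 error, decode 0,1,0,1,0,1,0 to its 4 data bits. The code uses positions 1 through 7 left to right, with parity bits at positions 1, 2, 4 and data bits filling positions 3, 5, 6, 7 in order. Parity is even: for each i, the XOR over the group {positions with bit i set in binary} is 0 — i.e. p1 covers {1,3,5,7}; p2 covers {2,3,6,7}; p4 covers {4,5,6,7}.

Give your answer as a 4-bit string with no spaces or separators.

0010

s1 (pos 1,3,5,7): 0⊕0⊕0⊕0 = 0
s2 (pos 2,3,6,7): 1⊕0⊕1⊕0 = 0
s4 (pos 4,5,6,7): 1⊕0⊕1⊕0 = 0
Syndrome s4…s1 = 000 → no error.
Read data bits from positions 3,5,6,7: 0010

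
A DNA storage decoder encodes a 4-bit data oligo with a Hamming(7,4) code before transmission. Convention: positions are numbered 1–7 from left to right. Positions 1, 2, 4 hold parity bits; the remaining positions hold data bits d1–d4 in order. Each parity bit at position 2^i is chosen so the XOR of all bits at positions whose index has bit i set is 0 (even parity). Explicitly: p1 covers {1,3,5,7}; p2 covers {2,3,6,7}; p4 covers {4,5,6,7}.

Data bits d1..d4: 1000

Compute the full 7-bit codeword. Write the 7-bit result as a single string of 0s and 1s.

1110000

Place data at non-parity positions: p1 p2 1 p4 0 0 0
p1 (pos 1,3,5,7): XOR of data positions = 1⊕0⊕0 = 1
p2 (pos 2,3,6,7): XOR of data positions = 1⊕0⊕0 = 1
p4 (pos 4,5,6,7): XOR of data positions = 0⊕0⊕0 = 0
Codeword: 1110000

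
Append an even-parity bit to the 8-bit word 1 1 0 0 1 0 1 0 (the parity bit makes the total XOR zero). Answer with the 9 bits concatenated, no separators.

XOR of the 8 data bits: 1⊕1⊕0⊕0⊕1⊕0⊕1⊕0 = 0
Parity bit = 0 (so all 9 bits XOR to 0).

110010100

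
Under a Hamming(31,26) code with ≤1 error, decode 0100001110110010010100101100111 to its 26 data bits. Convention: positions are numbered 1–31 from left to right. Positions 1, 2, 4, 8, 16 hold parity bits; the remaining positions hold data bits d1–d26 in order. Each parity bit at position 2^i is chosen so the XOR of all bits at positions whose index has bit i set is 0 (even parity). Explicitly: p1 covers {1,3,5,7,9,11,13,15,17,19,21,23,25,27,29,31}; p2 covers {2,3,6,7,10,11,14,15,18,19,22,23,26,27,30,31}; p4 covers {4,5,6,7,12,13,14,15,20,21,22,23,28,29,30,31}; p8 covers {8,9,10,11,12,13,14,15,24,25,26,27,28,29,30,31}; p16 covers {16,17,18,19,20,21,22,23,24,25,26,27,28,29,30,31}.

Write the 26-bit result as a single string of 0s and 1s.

00011011001010100101100111

s1 (pos 1,3,5,7,9,11,13,15,17,19,21,23,25,27,29,31): 0⊕0⊕0⊕1⊕1⊕1⊕0⊕1⊕0⊕0⊕0⊕1⊕1⊕0⊕1⊕1 = 0
s2 (pos 2,3,6,7,10,11,14,15,18,19,22,23,26,27,30,31): 1⊕0⊕0⊕1⊕0⊕1⊕0⊕1⊕1⊕0⊕0⊕1⊕1⊕0⊕1⊕1 = 1
s4 (pos 4,5,6,7,12,13,14,15,20,21,22,23,28,29,30,31): 0⊕0⊕0⊕1⊕1⊕0⊕0⊕1⊕1⊕0⊕0⊕1⊕0⊕1⊕1⊕1 = 0
s8 (pos 8,9,10,11,12,13,14,15,24,25,26,27,28,29,30,31): 1⊕1⊕0⊕1⊕1⊕0⊕0⊕1⊕0⊕1⊕1⊕0⊕0⊕1⊕1⊕1 = 0
s16 (pos 16,17,18,19,20,21,22,23,24,25,26,27,28,29,30,31): 0⊕0⊕1⊕0⊕1⊕0⊕0⊕1⊕0⊕1⊕1⊕0⊕0⊕1⊕1⊕1 = 0
Syndrome s16…s1 = 00010 → error at position 2.
Flip position 2: 0100001110110010010100101100111 → 0000001110110010010100101100111
Read data bits from positions 3,5,6,7,9,10,11,12,13,14,15,17,18,19,20,21,22,23,24,25,26,27,28,29,30,31: 00011011001010100101100111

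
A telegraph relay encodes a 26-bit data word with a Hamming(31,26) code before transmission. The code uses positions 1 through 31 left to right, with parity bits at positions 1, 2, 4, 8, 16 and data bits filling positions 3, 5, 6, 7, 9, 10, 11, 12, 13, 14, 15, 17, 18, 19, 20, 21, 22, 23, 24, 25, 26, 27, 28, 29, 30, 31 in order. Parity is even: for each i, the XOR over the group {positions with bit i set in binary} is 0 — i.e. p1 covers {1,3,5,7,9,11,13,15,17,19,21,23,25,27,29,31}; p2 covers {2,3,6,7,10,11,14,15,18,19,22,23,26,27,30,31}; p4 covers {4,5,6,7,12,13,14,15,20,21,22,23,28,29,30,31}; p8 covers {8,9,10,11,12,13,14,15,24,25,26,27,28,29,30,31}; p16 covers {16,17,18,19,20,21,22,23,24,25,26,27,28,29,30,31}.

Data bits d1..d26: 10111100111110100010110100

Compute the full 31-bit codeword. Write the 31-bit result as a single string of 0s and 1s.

Place data at non-parity positions: p1 p2 1 p4 0 1 1 p8 1 1 0 0 1 1 1 p16 1 1 0 1 0 0 0 1 0 1 1 0 1 0 0
p1 (pos 1,3,5,7,9,11,13,15,17,19,21,23,25,27,29,31): XOR of data positions = 1⊕0⊕1⊕1⊕0⊕1⊕1⊕1⊕0⊕0⊕0⊕0⊕1⊕1⊕0 = 0
p2 (pos 2,3,6,7,10,11,14,15,18,19,22,23,26,27,30,31): XOR of data positions = 1⊕1⊕1⊕1⊕0⊕1⊕1⊕1⊕0⊕0⊕0⊕1⊕1⊕0⊕0 = 1
p4 (pos 4,5,6,7,12,13,14,15,20,21,22,23,28,29,30,31): XOR of data positions = 0⊕1⊕1⊕0⊕1⊕1⊕1⊕1⊕0⊕0⊕0⊕0⊕1⊕0⊕0 = 1
p8 (pos 8,9,10,11,12,13,14,15,24,25,26,27,28,29,30,31): XOR of data positions = 1⊕1⊕0⊕0⊕1⊕1⊕1⊕1⊕0⊕1⊕1⊕0⊕1⊕0⊕0 = 1
p16 (pos 16,17,18,19,20,21,22,23,24,25,26,27,28,29,30,31): XOR of data positions = 1⊕1⊕0⊕1⊕0⊕0⊕0⊕1⊕0⊕1⊕1⊕0⊕1⊕0⊕0 = 1
Codeword: 0111011111001111110100010110100

0111011111001111110100010110100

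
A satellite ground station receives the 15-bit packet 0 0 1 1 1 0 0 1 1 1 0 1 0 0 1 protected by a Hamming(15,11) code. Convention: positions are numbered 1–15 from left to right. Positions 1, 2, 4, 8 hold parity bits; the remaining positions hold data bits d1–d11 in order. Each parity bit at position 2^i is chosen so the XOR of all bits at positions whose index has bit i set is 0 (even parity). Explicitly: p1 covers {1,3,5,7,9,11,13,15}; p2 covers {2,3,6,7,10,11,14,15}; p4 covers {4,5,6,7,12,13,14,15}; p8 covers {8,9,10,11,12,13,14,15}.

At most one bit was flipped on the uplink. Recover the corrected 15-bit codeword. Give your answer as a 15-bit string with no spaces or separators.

001110011001001

s1 (pos 1,3,5,7,9,11,13,15): 0⊕1⊕1⊕0⊕1⊕0⊕0⊕1 = 0
s2 (pos 2,3,6,7,10,11,14,15): 0⊕1⊕0⊕0⊕1⊕0⊕0⊕1 = 1
s4 (pos 4,5,6,7,12,13,14,15): 1⊕1⊕0⊕0⊕1⊕0⊕0⊕1 = 0
s8 (pos 8,9,10,11,12,13,14,15): 1⊕1⊕1⊕0⊕1⊕0⊕0⊕1 = 1
Syndrome s8…s1 = 1010 → error at position 10.
Flip position 10: 001110011101001 → 001110011001001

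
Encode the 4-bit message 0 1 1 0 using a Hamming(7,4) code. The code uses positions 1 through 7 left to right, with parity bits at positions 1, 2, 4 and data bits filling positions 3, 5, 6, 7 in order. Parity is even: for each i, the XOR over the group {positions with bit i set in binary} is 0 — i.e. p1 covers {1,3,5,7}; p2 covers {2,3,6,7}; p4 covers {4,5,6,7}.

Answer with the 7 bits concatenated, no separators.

1100110

Place data at non-parity positions: p1 p2 0 p4 1 1 0
p1 (pos 1,3,5,7): XOR of data positions = 0⊕1⊕0 = 1
p2 (pos 2,3,6,7): XOR of data positions = 0⊕1⊕0 = 1
p4 (pos 4,5,6,7): XOR of data positions = 1⊕1⊕0 = 0
Codeword: 1100110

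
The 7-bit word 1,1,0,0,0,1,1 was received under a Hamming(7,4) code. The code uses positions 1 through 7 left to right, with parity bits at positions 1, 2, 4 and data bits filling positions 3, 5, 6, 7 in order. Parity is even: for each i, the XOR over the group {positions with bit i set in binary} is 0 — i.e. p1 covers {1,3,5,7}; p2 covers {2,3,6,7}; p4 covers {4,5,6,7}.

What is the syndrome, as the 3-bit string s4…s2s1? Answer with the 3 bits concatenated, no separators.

s1 (pos 1,3,5,7): 1⊕0⊕0⊕1 = 0
s2 (pos 2,3,6,7): 1⊕0⊕1⊕1 = 1
s4 (pos 4,5,6,7): 0⊕0⊕1⊕1 = 0
Syndrome s4…s1 = 010 → error at position 2.

010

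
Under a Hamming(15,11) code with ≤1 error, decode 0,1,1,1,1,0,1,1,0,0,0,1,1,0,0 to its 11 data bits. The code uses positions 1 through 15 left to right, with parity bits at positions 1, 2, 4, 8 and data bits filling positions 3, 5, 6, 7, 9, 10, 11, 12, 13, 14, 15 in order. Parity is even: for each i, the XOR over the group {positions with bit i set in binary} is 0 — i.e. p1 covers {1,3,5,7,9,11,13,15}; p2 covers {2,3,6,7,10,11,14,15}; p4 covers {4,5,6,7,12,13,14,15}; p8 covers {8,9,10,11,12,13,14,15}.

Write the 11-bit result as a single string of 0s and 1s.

11010001110

s1 (pos 1,3,5,7,9,11,13,15): 0⊕1⊕1⊕1⊕0⊕0⊕1⊕0 = 0
s2 (pos 2,3,6,7,10,11,14,15): 1⊕1⊕0⊕1⊕0⊕0⊕0⊕0 = 1
s4 (pos 4,5,6,7,12,13,14,15): 1⊕1⊕0⊕1⊕1⊕1⊕0⊕0 = 1
s8 (pos 8,9,10,11,12,13,14,15): 1⊕0⊕0⊕0⊕1⊕1⊕0⊕0 = 1
Syndrome s8…s1 = 1110 → error at position 14.
Flip position 14: 011110110001100 → 011110110001110
Read data bits from positions 3,5,6,7,9,10,11,12,13,14,15: 11010001110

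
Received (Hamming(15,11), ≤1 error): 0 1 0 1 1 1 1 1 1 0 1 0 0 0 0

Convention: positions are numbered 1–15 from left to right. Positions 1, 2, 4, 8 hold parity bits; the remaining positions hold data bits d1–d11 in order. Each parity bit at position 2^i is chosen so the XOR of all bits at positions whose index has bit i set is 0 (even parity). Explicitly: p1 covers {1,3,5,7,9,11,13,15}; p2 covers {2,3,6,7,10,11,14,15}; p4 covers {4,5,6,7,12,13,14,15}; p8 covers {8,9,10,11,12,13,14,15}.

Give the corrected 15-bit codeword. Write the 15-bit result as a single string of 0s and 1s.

010111101010000

s1 (pos 1,3,5,7,9,11,13,15): 0⊕0⊕1⊕1⊕1⊕1⊕0⊕0 = 0
s2 (pos 2,3,6,7,10,11,14,15): 1⊕0⊕1⊕1⊕0⊕1⊕0⊕0 = 0
s4 (pos 4,5,6,7,12,13,14,15): 1⊕1⊕1⊕1⊕0⊕0⊕0⊕0 = 0
s8 (pos 8,9,10,11,12,13,14,15): 1⊕1⊕0⊕1⊕0⊕0⊕0⊕0 = 1
Syndrome s8…s1 = 1000 → error at position 8.
Flip position 8: 010111111010000 → 010111101010000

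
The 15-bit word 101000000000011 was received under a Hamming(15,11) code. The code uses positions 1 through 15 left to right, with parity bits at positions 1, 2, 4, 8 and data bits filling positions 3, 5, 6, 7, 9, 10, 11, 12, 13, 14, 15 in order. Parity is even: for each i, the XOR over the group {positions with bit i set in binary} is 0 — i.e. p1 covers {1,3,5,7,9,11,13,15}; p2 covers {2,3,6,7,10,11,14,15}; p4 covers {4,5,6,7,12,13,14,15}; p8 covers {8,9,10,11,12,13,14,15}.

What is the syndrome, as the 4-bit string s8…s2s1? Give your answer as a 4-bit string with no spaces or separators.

s1 (pos 1,3,5,7,9,11,13,15): 1⊕1⊕0⊕0⊕0⊕0⊕0⊕1 = 1
s2 (pos 2,3,6,7,10,11,14,15): 0⊕1⊕0⊕0⊕0⊕0⊕1⊕1 = 1
s4 (pos 4,5,6,7,12,13,14,15): 0⊕0⊕0⊕0⊕0⊕0⊕1⊕1 = 0
s8 (pos 8,9,10,11,12,13,14,15): 0⊕0⊕0⊕0⊕0⊕0⊕1⊕1 = 0
Syndrome s8…s1 = 0011 → error at position 3.

0011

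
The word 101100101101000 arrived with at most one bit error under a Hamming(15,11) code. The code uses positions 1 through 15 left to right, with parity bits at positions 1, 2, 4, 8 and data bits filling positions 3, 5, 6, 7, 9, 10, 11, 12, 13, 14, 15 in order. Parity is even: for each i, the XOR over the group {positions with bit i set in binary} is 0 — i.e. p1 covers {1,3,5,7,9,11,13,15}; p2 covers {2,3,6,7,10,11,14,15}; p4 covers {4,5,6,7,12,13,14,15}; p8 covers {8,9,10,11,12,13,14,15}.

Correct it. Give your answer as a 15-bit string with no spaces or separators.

101100101101010

s1 (pos 1,3,5,7,9,11,13,15): 1⊕1⊕0⊕1⊕1⊕0⊕0⊕0 = 0
s2 (pos 2,3,6,7,10,11,14,15): 0⊕1⊕0⊕1⊕1⊕0⊕0⊕0 = 1
s4 (pos 4,5,6,7,12,13,14,15): 1⊕0⊕0⊕1⊕1⊕0⊕0⊕0 = 1
s8 (pos 8,9,10,11,12,13,14,15): 0⊕1⊕1⊕0⊕1⊕0⊕0⊕0 = 1
Syndrome s8…s1 = 1110 → error at position 14.
Flip position 14: 101100101101000 → 101100101101010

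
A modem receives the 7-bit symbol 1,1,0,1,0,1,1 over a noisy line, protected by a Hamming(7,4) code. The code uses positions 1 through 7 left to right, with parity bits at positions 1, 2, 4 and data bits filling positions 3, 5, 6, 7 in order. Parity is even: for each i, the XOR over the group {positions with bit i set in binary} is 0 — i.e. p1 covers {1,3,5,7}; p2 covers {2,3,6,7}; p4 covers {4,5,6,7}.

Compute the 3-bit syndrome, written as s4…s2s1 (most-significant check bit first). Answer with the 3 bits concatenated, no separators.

s1 (pos 1,3,5,7): 1⊕0⊕0⊕1 = 0
s2 (pos 2,3,6,7): 1⊕0⊕1⊕1 = 1
s4 (pos 4,5,6,7): 1⊕0⊕1⊕1 = 1
Syndrome s4…s1 = 110 → error at position 6.

110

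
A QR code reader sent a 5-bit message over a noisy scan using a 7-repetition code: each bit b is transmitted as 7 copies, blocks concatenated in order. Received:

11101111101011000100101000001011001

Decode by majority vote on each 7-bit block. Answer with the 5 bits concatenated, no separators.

Block 1 (1110111): 6 ones → 1
Block 2 (1101011): 5 ones → 1
Block 3 (0001001): 2 ones → 0
Block 4 (0100000): 1 one → 0
Block 5 (1011001): 4 ones → 1

11001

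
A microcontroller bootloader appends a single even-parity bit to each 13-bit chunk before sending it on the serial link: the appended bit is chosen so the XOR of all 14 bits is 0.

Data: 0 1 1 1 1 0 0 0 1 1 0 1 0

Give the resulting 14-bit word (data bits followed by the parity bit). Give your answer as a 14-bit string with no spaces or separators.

XOR of the 13 data bits: 0⊕1⊕1⊕1⊕1⊕0⊕0⊕0⊕1⊕1⊕0⊕1⊕0 = 1
Parity bit = 1 (so all 14 bits XOR to 0).

01111000110101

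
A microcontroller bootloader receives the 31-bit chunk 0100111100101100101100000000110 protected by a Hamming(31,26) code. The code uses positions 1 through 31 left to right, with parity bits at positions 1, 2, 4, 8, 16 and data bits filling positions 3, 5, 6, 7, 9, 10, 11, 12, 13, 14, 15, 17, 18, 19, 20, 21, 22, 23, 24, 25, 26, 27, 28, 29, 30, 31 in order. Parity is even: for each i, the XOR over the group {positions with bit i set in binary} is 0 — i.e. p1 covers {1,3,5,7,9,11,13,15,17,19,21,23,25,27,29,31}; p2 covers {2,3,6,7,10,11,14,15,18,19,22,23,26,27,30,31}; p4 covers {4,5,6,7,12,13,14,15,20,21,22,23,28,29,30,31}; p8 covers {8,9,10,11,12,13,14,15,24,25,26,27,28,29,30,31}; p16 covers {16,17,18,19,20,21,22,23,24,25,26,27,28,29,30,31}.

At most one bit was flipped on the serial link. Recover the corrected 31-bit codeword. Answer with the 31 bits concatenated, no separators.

s1 (pos 1,3,5,7,9,11,13,15,17,19,21,23,25,27,29,31): 0⊕0⊕1⊕1⊕0⊕1⊕1⊕0⊕1⊕1⊕0⊕0⊕0⊕0⊕1⊕0 = 1
s2 (pos 2,3,6,7,10,11,14,15,18,19,22,23,26,27,30,31): 1⊕0⊕1⊕1⊕0⊕1⊕1⊕0⊕0⊕1⊕0⊕0⊕0⊕0⊕1⊕0 = 1
s4 (pos 4,5,6,7,12,13,14,15,20,21,22,23,28,29,30,31): 0⊕1⊕1⊕1⊕0⊕1⊕1⊕0⊕1⊕0⊕0⊕0⊕0⊕1⊕1⊕0 = 0
s8 (pos 8,9,10,11,12,13,14,15,24,25,26,27,28,29,30,31): 1⊕0⊕0⊕1⊕0⊕1⊕1⊕0⊕0⊕0⊕0⊕0⊕0⊕1⊕1⊕0 = 0
s16 (pos 16,17,18,19,20,21,22,23,24,25,26,27,28,29,30,31): 0⊕1⊕0⊕1⊕1⊕0⊕0⊕0⊕0⊕0⊕0⊕0⊕0⊕1⊕1⊕0 = 1
Syndrome s16…s1 = 10011 → error at position 19.
Flip position 19: 0100111100101100101100000000110 → 0100111100101100100100000000110

0100111100101100100100000000110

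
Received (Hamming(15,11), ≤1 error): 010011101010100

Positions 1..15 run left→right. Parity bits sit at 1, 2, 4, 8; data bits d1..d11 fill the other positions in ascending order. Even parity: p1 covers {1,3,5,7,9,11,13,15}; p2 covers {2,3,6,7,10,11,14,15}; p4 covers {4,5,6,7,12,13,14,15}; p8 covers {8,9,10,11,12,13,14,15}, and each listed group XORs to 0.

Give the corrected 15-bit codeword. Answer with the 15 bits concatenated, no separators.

s1 (pos 1,3,5,7,9,11,13,15): 0⊕0⊕1⊕1⊕1⊕1⊕1⊕0 = 1
s2 (pos 2,3,6,7,10,11,14,15): 1⊕0⊕1⊕1⊕0⊕1⊕0⊕0 = 0
s4 (pos 4,5,6,7,12,13,14,15): 0⊕1⊕1⊕1⊕0⊕1⊕0⊕0 = 0
s8 (pos 8,9,10,11,12,13,14,15): 0⊕1⊕0⊕1⊕0⊕1⊕0⊕0 = 1
Syndrome s8…s1 = 1001 → error at position 9.
Flip position 9: 010011101010100 → 010011100010100

010011100010100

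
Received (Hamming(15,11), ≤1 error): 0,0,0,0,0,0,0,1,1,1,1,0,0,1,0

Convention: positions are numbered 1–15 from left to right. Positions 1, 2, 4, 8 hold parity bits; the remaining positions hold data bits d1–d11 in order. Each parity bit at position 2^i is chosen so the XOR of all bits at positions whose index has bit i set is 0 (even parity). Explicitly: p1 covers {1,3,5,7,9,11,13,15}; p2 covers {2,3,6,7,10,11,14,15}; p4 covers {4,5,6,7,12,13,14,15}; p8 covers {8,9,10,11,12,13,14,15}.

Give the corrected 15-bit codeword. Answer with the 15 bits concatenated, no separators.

s1 (pos 1,3,5,7,9,11,13,15): 0⊕0⊕0⊕0⊕1⊕1⊕0⊕0 = 0
s2 (pos 2,3,6,7,10,11,14,15): 0⊕0⊕0⊕0⊕1⊕1⊕1⊕0 = 1
s4 (pos 4,5,6,7,12,13,14,15): 0⊕0⊕0⊕0⊕0⊕0⊕1⊕0 = 1
s8 (pos 8,9,10,11,12,13,14,15): 1⊕1⊕1⊕1⊕0⊕0⊕1⊕0 = 1
Syndrome s8…s1 = 1110 → error at position 14.
Flip position 14: 000000011110010 → 000000011110000

000000011110000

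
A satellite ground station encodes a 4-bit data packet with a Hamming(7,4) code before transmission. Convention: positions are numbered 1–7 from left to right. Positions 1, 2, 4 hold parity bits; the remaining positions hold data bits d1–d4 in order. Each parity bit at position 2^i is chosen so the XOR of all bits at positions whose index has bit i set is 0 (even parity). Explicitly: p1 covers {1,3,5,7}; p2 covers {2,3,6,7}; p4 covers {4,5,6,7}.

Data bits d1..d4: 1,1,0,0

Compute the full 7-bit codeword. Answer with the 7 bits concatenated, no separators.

0111100

Place data at non-parity positions: p1 p2 1 p4 1 0 0
p1 (pos 1,3,5,7): XOR of data positions = 1⊕1⊕0 = 0
p2 (pos 2,3,6,7): XOR of data positions = 1⊕0⊕0 = 1
p4 (pos 4,5,6,7): XOR of data positions = 1⊕0⊕0 = 1
Codeword: 0111100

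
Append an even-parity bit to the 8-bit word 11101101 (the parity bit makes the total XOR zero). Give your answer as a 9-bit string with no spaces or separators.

111011010

XOR of the 8 data bits: 1⊕1⊕1⊕0⊕1⊕1⊕0⊕1 = 0
Parity bit = 0 (so all 9 bits XOR to 0).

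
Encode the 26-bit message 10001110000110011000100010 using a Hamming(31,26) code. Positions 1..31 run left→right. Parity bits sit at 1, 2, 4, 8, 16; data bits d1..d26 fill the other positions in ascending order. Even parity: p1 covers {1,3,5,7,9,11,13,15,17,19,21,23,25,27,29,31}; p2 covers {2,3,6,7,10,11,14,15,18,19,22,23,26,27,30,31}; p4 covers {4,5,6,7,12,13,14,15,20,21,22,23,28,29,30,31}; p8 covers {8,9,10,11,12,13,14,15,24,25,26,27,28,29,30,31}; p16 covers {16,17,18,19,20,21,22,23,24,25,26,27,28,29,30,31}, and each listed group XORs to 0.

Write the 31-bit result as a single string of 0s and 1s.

Place data at non-parity positions: p1 p2 1 p4 0 0 0 p8 1 1 1 0 0 0 0 p16 1 1 0 0 1 1 0 0 0 1 0 0 0 1 0
p1 (pos 1,3,5,7,9,11,13,15,17,19,21,23,25,27,29,31): XOR of data positions = 1⊕0⊕0⊕1⊕1⊕0⊕0⊕1⊕0⊕1⊕0⊕0⊕0⊕0⊕0 = 1
p2 (pos 2,3,6,7,10,11,14,15,18,19,22,23,26,27,30,31): XOR of data positions = 1⊕0⊕0⊕1⊕1⊕0⊕0⊕1⊕0⊕1⊕0⊕1⊕0⊕1⊕0 = 1
p4 (pos 4,5,6,7,12,13,14,15,20,21,22,23,28,29,30,31): XOR of data positions = 0⊕0⊕0⊕0⊕0⊕0⊕0⊕0⊕1⊕1⊕0⊕0⊕0⊕1⊕0 = 1
p8 (pos 8,9,10,11,12,13,14,15,24,25,26,27,28,29,30,31): XOR of data positions = 1⊕1⊕1⊕0⊕0⊕0⊕0⊕0⊕0⊕1⊕0⊕0⊕0⊕1⊕0 = 1
p16 (pos 16,17,18,19,20,21,22,23,24,25,26,27,28,29,30,31): XOR of data positions = 1⊕1⊕0⊕0⊕1⊕1⊕0⊕0⊕0⊕1⊕0⊕0⊕0⊕1⊕0 = 0
Codeword: 1111000111100000110011000100010

1111000111100000110011000100010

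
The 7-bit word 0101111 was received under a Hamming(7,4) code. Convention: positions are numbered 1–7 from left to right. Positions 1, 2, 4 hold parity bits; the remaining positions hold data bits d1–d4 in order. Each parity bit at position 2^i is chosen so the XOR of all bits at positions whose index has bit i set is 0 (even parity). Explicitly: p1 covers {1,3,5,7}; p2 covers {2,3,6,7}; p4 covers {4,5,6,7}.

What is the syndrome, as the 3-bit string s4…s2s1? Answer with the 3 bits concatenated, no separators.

010

s1 (pos 1,3,5,7): 0⊕0⊕1⊕1 = 0
s2 (pos 2,3,6,7): 1⊕0⊕1⊕1 = 1
s4 (pos 4,5,6,7): 1⊕1⊕1⊕1 = 0
Syndrome s4…s1 = 010 → error at position 2.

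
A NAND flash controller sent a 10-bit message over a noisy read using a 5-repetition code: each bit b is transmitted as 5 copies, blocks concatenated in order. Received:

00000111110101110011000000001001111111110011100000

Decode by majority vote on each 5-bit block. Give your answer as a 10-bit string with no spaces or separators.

0111001110

Block 1 (00000): 0 ones → 0
Block 2 (11111): 5 ones → 1
Block 3 (01011): 3 ones → 1
Block 4 (10011): 3 ones → 1
Block 5 (00000): 0 ones → 0
Block 6 (00010): 1 one → 0
Block 7 (01111): 4 ones → 1
Block 8 (11111): 5 ones → 1
Block 9 (00111): 3 ones → 1
Block 10 (00000): 0 ones → 0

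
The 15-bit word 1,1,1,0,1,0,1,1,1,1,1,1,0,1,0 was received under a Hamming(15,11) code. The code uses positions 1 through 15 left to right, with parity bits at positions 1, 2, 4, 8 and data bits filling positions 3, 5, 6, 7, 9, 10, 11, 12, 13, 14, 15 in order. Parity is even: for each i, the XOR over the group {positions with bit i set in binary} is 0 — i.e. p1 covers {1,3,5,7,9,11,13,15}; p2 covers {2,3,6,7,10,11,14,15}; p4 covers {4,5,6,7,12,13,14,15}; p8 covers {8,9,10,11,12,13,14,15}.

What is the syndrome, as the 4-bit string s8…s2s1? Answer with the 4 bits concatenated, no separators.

0000

s1 (pos 1,3,5,7,9,11,13,15): 1⊕1⊕1⊕1⊕1⊕1⊕0⊕0 = 0
s2 (pos 2,3,6,7,10,11,14,15): 1⊕1⊕0⊕1⊕1⊕1⊕1⊕0 = 0
s4 (pos 4,5,6,7,12,13,14,15): 0⊕1⊕0⊕1⊕1⊕0⊕1⊕0 = 0
s8 (pos 8,9,10,11,12,13,14,15): 1⊕1⊕1⊕1⊕1⊕0⊕1⊕0 = 0
Syndrome s8…s1 = 0000 → no error.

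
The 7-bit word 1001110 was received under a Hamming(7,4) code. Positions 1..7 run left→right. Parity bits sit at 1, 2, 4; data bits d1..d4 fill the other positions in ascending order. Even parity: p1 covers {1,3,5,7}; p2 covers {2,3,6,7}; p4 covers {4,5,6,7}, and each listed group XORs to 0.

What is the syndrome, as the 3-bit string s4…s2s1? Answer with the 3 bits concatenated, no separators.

s1 (pos 1,3,5,7): 1⊕0⊕1⊕0 = 0
s2 (pos 2,3,6,7): 0⊕0⊕1⊕0 = 1
s4 (pos 4,5,6,7): 1⊕1⊕1⊕0 = 1
Syndrome s4…s1 = 110 → error at position 6.

110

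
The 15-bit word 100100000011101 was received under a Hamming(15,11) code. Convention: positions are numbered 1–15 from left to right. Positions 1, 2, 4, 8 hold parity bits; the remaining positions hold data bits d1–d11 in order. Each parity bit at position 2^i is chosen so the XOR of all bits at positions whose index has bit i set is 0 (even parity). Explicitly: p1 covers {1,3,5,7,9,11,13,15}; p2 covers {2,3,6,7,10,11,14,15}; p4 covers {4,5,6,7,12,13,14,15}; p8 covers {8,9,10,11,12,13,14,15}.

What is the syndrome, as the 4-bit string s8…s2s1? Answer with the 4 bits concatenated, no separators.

s1 (pos 1,3,5,7,9,11,13,15): 1⊕0⊕0⊕0⊕0⊕1⊕1⊕1 = 0
s2 (pos 2,3,6,7,10,11,14,15): 0⊕0⊕0⊕0⊕0⊕1⊕0⊕1 = 0
s4 (pos 4,5,6,7,12,13,14,15): 1⊕0⊕0⊕0⊕1⊕1⊕0⊕1 = 0
s8 (pos 8,9,10,11,12,13,14,15): 0⊕0⊕0⊕1⊕1⊕1⊕0⊕1 = 0
Syndrome s8…s1 = 0000 → no error.

0000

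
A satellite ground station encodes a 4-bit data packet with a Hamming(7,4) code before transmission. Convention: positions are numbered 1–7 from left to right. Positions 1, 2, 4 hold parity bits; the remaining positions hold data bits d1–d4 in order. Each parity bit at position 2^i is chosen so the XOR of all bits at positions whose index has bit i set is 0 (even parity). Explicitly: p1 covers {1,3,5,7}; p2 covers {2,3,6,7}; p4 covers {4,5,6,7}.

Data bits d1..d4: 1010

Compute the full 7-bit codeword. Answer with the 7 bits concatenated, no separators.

Place data at non-parity positions: p1 p2 1 p4 0 1 0
p1 (pos 1,3,5,7): XOR of data positions = 1⊕0⊕0 = 1
p2 (pos 2,3,6,7): XOR of data positions = 1⊕1⊕0 = 0
p4 (pos 4,5,6,7): XOR of data positions = 0⊕1⊕0 = 1
Codeword: 1011010

1011010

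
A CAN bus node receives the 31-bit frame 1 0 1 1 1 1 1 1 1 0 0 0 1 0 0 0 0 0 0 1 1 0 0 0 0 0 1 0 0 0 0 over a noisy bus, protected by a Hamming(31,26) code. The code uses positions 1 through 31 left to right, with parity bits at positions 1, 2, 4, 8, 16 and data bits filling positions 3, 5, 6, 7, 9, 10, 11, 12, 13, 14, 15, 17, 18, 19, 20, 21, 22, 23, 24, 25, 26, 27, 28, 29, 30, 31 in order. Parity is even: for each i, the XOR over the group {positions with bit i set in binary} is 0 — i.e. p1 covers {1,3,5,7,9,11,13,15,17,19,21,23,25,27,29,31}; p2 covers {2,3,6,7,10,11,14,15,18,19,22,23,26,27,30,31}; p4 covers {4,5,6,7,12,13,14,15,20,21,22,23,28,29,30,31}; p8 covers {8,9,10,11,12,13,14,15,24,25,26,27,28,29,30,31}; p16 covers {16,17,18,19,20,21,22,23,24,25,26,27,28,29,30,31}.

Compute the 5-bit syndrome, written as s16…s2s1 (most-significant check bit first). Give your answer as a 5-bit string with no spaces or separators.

10100

s1 (pos 1,3,5,7,9,11,13,15,17,19,21,23,25,27,29,31): 1⊕1⊕1⊕1⊕1⊕0⊕1⊕0⊕0⊕0⊕1⊕0⊕0⊕1⊕0⊕0 = 0
s2 (pos 2,3,6,7,10,11,14,15,18,19,22,23,26,27,30,31): 0⊕1⊕1⊕1⊕0⊕0⊕0⊕0⊕0⊕0⊕0⊕0⊕0⊕1⊕0⊕0 = 0
s4 (pos 4,5,6,7,12,13,14,15,20,21,22,23,28,29,30,31): 1⊕1⊕1⊕1⊕0⊕1⊕0⊕0⊕1⊕1⊕0⊕0⊕0⊕0⊕0⊕0 = 1
s8 (pos 8,9,10,11,12,13,14,15,24,25,26,27,28,29,30,31): 1⊕1⊕0⊕0⊕0⊕1⊕0⊕0⊕0⊕0⊕0⊕1⊕0⊕0⊕0⊕0 = 0
s16 (pos 16,17,18,19,20,21,22,23,24,25,26,27,28,29,30,31): 0⊕0⊕0⊕0⊕1⊕1⊕0⊕0⊕0⊕0⊕0⊕1⊕0⊕0⊕0⊕0 = 1
Syndrome s16…s1 = 10100 → error at position 20.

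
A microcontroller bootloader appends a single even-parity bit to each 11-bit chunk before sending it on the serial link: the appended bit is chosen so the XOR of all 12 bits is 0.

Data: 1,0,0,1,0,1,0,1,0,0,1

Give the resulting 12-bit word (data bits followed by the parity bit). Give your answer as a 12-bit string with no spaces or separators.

100101010011

XOR of the 11 data bits: 1⊕0⊕0⊕1⊕0⊕1⊕0⊕1⊕0⊕0⊕1 = 1
Parity bit = 1 (so all 12 bits XOR to 0).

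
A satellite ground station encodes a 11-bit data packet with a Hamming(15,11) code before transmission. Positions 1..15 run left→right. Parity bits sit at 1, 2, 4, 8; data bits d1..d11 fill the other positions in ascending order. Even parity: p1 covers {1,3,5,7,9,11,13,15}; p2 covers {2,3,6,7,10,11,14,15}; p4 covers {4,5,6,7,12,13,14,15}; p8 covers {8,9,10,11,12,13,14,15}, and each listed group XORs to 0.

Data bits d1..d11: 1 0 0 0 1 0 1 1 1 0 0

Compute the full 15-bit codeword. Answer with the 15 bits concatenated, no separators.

001000001011100

Place data at non-parity positions: p1 p2 1 p4 0 0 0 p8 1 0 1 1 1 0 0
p1 (pos 1,3,5,7,9,11,13,15): XOR of data positions = 1⊕0⊕0⊕1⊕1⊕1⊕0 = 0
p2 (pos 2,3,6,7,10,11,14,15): XOR of data positions = 1⊕0⊕0⊕0⊕1⊕0⊕0 = 0
p4 (pos 4,5,6,7,12,13,14,15): XOR of data positions = 0⊕0⊕0⊕1⊕1⊕0⊕0 = 0
p8 (pos 8,9,10,11,12,13,14,15): XOR of data positions = 1⊕0⊕1⊕1⊕1⊕0⊕0 = 0
Codeword: 001000001011100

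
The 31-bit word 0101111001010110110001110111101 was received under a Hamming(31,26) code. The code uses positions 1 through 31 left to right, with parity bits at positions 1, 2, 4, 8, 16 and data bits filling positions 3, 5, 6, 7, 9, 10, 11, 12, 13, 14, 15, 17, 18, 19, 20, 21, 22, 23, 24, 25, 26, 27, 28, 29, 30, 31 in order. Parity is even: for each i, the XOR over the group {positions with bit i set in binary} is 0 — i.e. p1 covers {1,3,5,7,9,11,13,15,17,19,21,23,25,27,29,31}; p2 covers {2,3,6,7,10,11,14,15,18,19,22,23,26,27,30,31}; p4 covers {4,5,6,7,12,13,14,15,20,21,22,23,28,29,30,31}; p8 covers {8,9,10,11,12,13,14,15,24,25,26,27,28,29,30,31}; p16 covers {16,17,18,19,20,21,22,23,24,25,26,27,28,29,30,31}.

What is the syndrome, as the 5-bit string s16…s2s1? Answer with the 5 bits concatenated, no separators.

00000

s1 (pos 1,3,5,7,9,11,13,15,17,19,21,23,25,27,29,31): 0⊕0⊕1⊕1⊕0⊕0⊕0⊕1⊕1⊕0⊕0⊕1⊕0⊕1⊕1⊕1 = 0
s2 (pos 2,3,6,7,10,11,14,15,18,19,22,23,26,27,30,31): 1⊕0⊕1⊕1⊕1⊕0⊕1⊕1⊕1⊕0⊕1⊕1⊕1⊕1⊕0⊕1 = 0
s4 (pos 4,5,6,7,12,13,14,15,20,21,22,23,28,29,30,31): 1⊕1⊕1⊕1⊕1⊕0⊕1⊕1⊕0⊕0⊕1⊕1⊕1⊕1⊕0⊕1 = 0
s8 (pos 8,9,10,11,12,13,14,15,24,25,26,27,28,29,30,31): 0⊕0⊕1⊕0⊕1⊕0⊕1⊕1⊕1⊕0⊕1⊕1⊕1⊕1⊕0⊕1 = 0
s16 (pos 16,17,18,19,20,21,22,23,24,25,26,27,28,29,30,31): 0⊕1⊕1⊕0⊕0⊕0⊕1⊕1⊕1⊕0⊕1⊕1⊕1⊕1⊕0⊕1 = 0
Syndrome s16…s1 = 00000 → no error.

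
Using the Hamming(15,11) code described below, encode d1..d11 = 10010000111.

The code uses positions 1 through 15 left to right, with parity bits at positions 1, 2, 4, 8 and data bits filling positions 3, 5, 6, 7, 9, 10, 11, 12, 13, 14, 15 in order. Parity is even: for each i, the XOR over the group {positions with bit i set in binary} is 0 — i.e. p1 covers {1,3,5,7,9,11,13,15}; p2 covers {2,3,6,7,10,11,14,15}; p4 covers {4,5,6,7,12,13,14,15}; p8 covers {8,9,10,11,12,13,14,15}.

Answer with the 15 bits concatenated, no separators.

Place data at non-parity positions: p1 p2 1 p4 0 0 1 p8 0 0 0 0 1 1 1
p1 (pos 1,3,5,7,9,11,13,15): XOR of data positions = 1⊕0⊕1⊕0⊕0⊕1⊕1 = 0
p2 (pos 2,3,6,7,10,11,14,15): XOR of data positions = 1⊕0⊕1⊕0⊕0⊕1⊕1 = 0
p4 (pos 4,5,6,7,12,13,14,15): XOR of data positions = 0⊕0⊕1⊕0⊕1⊕1⊕1 = 0
p8 (pos 8,9,10,11,12,13,14,15): XOR of data positions = 0⊕0⊕0⊕0⊕1⊕1⊕1 = 1
Codeword: 001000110000111

001000110000111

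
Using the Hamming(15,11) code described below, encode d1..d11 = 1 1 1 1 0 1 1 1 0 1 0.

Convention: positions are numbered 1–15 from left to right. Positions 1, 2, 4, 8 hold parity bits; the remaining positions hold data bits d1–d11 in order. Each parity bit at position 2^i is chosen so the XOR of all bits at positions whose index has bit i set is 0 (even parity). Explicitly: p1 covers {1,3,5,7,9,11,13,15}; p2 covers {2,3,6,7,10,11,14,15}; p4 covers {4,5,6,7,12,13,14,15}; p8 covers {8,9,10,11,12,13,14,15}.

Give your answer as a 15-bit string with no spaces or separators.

Place data at non-parity positions: p1 p2 1 p4 1 1 1 p8 0 1 1 1 0 1 0
p1 (pos 1,3,5,7,9,11,13,15): XOR of data positions = 1⊕1⊕1⊕0⊕1⊕0⊕0 = 0
p2 (pos 2,3,6,7,10,11,14,15): XOR of data positions = 1⊕1⊕1⊕1⊕1⊕1⊕0 = 0
p4 (pos 4,5,6,7,12,13,14,15): XOR of data positions = 1⊕1⊕1⊕1⊕0⊕1⊕0 = 1
p8 (pos 8,9,10,11,12,13,14,15): XOR of data positions = 0⊕1⊕1⊕1⊕0⊕1⊕0 = 0
Codeword: 001111100111010

001111100111010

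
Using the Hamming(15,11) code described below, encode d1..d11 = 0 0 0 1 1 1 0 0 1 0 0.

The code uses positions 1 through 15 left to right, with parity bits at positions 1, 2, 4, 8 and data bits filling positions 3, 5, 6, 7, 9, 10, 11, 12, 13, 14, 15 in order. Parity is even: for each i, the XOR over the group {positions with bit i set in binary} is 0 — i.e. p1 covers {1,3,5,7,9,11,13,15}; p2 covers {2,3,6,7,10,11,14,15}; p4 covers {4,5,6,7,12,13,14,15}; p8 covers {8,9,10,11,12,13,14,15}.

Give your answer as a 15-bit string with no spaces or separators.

100000111100100

Place data at non-parity positions: p1 p2 0 p4 0 0 1 p8 1 1 0 0 1 0 0
p1 (pos 1,3,5,7,9,11,13,15): XOR of data positions = 0⊕0⊕1⊕1⊕0⊕1⊕0 = 1
p2 (pos 2,3,6,7,10,11,14,15): XOR of data positions = 0⊕0⊕1⊕1⊕0⊕0⊕0 = 0
p4 (pos 4,5,6,7,12,13,14,15): XOR of data positions = 0⊕0⊕1⊕0⊕1⊕0⊕0 = 0
p8 (pos 8,9,10,11,12,13,14,15): XOR of data positions = 1⊕1⊕0⊕0⊕1⊕0⊕0 = 1
Codeword: 100000111100100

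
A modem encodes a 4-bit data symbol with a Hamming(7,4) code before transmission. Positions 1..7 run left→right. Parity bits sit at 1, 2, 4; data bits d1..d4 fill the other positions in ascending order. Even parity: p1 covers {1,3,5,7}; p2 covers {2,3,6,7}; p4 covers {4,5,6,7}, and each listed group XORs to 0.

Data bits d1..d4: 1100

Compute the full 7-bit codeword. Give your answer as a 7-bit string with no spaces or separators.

Place data at non-parity positions: p1 p2 1 p4 1 0 0
p1 (pos 1,3,5,7): XOR of data positions = 1⊕1⊕0 = 0
p2 (pos 2,3,6,7): XOR of data positions = 1⊕0⊕0 = 1
p4 (pos 4,5,6,7): XOR of data positions = 1⊕0⊕0 = 1
Codeword: 0111100

0111100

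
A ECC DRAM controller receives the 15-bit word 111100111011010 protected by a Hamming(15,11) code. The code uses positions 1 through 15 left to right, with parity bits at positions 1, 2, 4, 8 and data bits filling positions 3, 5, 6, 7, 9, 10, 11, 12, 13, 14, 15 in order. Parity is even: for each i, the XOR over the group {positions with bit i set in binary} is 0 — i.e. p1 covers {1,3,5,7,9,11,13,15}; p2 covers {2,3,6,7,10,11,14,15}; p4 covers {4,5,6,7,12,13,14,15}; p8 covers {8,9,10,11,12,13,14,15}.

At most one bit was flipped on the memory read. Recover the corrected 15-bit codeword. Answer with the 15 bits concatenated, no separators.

111100111001010

s1 (pos 1,3,5,7,9,11,13,15): 1⊕1⊕0⊕1⊕1⊕1⊕0⊕0 = 1
s2 (pos 2,3,6,7,10,11,14,15): 1⊕1⊕0⊕1⊕0⊕1⊕1⊕0 = 1
s4 (pos 4,5,6,7,12,13,14,15): 1⊕0⊕0⊕1⊕1⊕0⊕1⊕0 = 0
s8 (pos 8,9,10,11,12,13,14,15): 1⊕1⊕0⊕1⊕1⊕0⊕1⊕0 = 1
Syndrome s8…s1 = 1011 → error at position 11.
Flip position 11: 111100111011010 → 111100111001010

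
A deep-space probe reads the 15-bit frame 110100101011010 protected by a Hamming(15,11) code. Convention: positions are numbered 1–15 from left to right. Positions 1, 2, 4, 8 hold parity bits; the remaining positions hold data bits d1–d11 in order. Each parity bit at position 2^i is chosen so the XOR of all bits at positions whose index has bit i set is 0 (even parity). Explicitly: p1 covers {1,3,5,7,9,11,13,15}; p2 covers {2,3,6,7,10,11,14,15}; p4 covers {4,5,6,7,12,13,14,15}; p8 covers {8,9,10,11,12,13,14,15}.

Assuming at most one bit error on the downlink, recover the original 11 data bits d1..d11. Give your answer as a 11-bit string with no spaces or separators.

00011011010

s1 (pos 1,3,5,7,9,11,13,15): 1⊕0⊕0⊕1⊕1⊕1⊕0⊕0 = 0
s2 (pos 2,3,6,7,10,11,14,15): 1⊕0⊕0⊕1⊕0⊕1⊕1⊕0 = 0
s4 (pos 4,5,6,7,12,13,14,15): 1⊕0⊕0⊕1⊕1⊕0⊕1⊕0 = 0
s8 (pos 8,9,10,11,12,13,14,15): 0⊕1⊕0⊕1⊕1⊕0⊕1⊕0 = 0
Syndrome s8…s1 = 0000 → no error.
Read data bits from positions 3,5,6,7,9,10,11,12,13,14,15: 00011011010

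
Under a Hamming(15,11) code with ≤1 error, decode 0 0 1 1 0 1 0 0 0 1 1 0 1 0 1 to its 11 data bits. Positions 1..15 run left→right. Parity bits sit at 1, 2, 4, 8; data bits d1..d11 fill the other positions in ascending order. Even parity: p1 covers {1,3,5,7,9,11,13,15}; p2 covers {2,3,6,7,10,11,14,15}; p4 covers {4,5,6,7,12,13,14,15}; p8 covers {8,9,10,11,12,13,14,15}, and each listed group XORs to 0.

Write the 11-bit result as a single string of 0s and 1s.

10100110101

s1 (pos 1,3,5,7,9,11,13,15): 0⊕1⊕0⊕0⊕0⊕1⊕1⊕1 = 0
s2 (pos 2,3,6,7,10,11,14,15): 0⊕1⊕1⊕0⊕1⊕1⊕0⊕1 = 1
s4 (pos 4,5,6,7,12,13,14,15): 1⊕0⊕1⊕0⊕0⊕1⊕0⊕1 = 0
s8 (pos 8,9,10,11,12,13,14,15): 0⊕0⊕1⊕1⊕0⊕1⊕0⊕1 = 0
Syndrome s8…s1 = 0010 → error at position 2.
Flip position 2: 001101000110101 → 011101000110101
Read data bits from positions 3,5,6,7,9,10,11,12,13,14,15: 10100110101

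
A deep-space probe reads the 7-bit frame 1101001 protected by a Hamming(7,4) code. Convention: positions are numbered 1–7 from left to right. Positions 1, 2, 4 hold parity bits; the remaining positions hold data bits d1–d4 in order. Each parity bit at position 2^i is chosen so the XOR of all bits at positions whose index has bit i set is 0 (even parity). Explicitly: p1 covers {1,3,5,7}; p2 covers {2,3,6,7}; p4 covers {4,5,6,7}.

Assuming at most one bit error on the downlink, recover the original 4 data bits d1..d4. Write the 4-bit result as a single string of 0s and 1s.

s1 (pos 1,3,5,7): 1⊕0⊕0⊕1 = 0
s2 (pos 2,3,6,7): 1⊕0⊕0⊕1 = 0
s4 (pos 4,5,6,7): 1⊕0⊕0⊕1 = 0
Syndrome s4…s1 = 000 → no error.
Read data bits from positions 3,5,6,7: 0001

0001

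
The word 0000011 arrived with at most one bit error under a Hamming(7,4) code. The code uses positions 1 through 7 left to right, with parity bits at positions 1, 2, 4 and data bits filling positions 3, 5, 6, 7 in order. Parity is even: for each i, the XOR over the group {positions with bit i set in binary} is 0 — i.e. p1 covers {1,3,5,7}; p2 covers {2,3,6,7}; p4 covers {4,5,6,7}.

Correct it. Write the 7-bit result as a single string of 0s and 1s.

s1 (pos 1,3,5,7): 0⊕0⊕0⊕1 = 1
s2 (pos 2,3,6,7): 0⊕0⊕1⊕1 = 0
s4 (pos 4,5,6,7): 0⊕0⊕1⊕1 = 0
Syndrome s4…s1 = 001 → error at position 1.
Flip position 1: 0000011 → 1000011

1000011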